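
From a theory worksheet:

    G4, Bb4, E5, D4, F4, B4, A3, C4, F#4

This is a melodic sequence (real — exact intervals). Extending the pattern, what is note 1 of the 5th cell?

Grouping in 3s, the 1st note of each cell is G4, D4, A3.
Extending down a 4th: E3 → B2.

B2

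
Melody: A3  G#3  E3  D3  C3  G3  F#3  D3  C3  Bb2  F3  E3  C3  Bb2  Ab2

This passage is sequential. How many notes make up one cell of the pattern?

5

15 notes total. Splitting into 3 groups of 5:
A3 G#3 E3 D3 C3 | G3 F#3 D3 C3 Bb2 | F3 E3 C3 Bb2 Ab2
Each cell is the previous one down a 2nd — so the unit is 5 notes.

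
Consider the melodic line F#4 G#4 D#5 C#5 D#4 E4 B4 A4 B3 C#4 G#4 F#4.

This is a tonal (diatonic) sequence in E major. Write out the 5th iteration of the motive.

With a 4-note motive the entries are F#4, D#4, B3, each down a 3rd from the previous.
Continuing the starts: G#3 → E3.
From E3 the diatonic shape gives E3 F#3 C#4 B3.

E3 F#3 C#4 B3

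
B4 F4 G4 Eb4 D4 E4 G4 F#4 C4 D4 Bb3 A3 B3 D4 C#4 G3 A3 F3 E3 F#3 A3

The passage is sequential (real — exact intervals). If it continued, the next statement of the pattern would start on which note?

G#3

Unit = 7 notes; the statements start on B4, F#4, C#4, moving down a 4th each time.
One more step down a 4th gives G#3.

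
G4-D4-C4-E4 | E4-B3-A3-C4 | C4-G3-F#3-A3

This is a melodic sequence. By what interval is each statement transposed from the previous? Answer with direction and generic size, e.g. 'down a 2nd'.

The 4-note cells begin on G4, E4, C4 — each down a 3rd from the last.
From G4 to E4: down a 3rd.

down a 3rd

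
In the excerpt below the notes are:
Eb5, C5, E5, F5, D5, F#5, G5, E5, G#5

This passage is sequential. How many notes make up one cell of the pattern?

3

9 notes total. Splitting into 3 groups of 3:
Eb5 C5 E5 | F5 D5 F#5 | G5 E5 G#5
Each cell is the previous one up a 2nd — so the unit is 3 notes.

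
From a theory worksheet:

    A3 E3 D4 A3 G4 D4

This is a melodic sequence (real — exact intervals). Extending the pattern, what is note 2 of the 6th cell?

Grouping in 2s, the 2nd note of each cell is E3, A3, D4.
Each moves up a 4th. Continuing: G4 → C5 → F5.

F5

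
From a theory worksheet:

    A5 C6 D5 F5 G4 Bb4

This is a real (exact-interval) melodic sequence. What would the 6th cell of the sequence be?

Bb2 Db3

With a 2-note motive the entries are A5, D5, G4, each down a 5th from the previous.
Extending down a 5th: C4 → F3 → Bb2.
Statement 6 starts on Bb2 and keeps the same exact contour: Bb2 Db3.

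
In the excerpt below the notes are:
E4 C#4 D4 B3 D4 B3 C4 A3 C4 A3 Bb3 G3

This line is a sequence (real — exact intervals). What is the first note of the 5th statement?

Ab3

The 4-note cells begin on E4, D4, C4 — each down a 2nd from the last.
Continuing: Bb3 → Ab3. Statement 5 starts on Ab3.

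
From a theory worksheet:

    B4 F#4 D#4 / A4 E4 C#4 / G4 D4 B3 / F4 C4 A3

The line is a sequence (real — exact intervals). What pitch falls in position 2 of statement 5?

Bb3

With 3-note cells, note 2 of each statement runs F#4, E4, D4, C4.
From C4, down a 2nd gives Bb3.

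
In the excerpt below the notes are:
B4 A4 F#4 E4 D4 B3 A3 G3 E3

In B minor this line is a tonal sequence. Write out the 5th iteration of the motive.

Unit = 3 notes; the statements start on B4, E4, A3, moving down a 5th each time.
Extending down a 5th: D3 → G2.
Statement 5 starts on G2 and keeps the same diatonic contour: G2 F#2 D2.

G2 F#2 D2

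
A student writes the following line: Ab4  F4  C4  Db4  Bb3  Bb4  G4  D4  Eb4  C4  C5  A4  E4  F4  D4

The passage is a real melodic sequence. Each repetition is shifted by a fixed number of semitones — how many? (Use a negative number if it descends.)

With a 5-note motive the entries are Ab4, Bb4, C5, each up a 2nd from the previous.
Ab4→Bb4 is 70 − 68 = 2 semitones.

2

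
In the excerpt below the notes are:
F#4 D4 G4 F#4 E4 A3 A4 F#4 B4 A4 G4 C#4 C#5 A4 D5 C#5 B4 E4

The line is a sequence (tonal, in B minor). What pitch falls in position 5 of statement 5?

With 6-note cells, note 5 of each statement runs E4, G4, B4.
Extending up a 3rd: D5 → F#5.

F#5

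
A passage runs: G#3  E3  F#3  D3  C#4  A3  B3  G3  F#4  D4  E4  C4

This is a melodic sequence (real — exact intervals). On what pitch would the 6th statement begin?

A5

Unit = 4 notes; the statements start on G#3, C#4, F#4, moving up a 4th each time.
Continuing: B4 → E5 → A5. Statement 6 starts on A5.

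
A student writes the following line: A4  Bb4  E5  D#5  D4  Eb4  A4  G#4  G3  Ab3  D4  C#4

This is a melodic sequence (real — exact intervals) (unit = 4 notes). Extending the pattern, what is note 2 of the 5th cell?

Gb2

With 4-note cells, note 2 of each statement runs Bb4, Eb4, Ab3.
Extending down a 5th: Db3 → Gb2.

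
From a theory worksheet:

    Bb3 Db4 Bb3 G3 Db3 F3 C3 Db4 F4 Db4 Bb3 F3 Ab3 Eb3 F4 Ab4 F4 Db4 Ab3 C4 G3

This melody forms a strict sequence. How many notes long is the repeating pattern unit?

There are 21 notes; a 7-note unit gives 3 cells:
Bb3 Db4 Bb3 G3 Db3 F3 C3 | Db4 F4 Db4 Bb3 F3 Ab3 Eb3 | F4 Ab4 F4 Db4 Ab3 C4 G3
That's a consistent up a 3rd shift per cell, and no other grouping gives one.

7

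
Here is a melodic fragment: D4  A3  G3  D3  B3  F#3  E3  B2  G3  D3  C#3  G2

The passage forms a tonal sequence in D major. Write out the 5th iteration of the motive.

C#3 G2 F#2 C#2

The 4-note cells begin on D4, B3, G3 — each down a 3rd from the last.
Continuing the starts: E3 → C#3.
Statement 5 starts on C#3 and keeps the same diatonic contour: C#3 G2 F#2 C#2.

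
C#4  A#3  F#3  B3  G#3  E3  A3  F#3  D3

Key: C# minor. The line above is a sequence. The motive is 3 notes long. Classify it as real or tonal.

real

Each cell has the same semitone pattern (-3, -4) — intervals are preserved exactly.
And A#3 lies outside C# minor, so the sequence is real rather than tonal.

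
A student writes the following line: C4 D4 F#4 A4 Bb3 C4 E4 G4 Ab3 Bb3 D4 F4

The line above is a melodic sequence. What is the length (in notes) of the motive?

4

Try groups of 4 (3 cells in 12 notes):
C4 D4 F#4 A4 | Bb3 C4 E4 G4 | Ab3 Bb3 D4 F4
Every group is a transposition down a 2nd of the one before; no shorter unit works.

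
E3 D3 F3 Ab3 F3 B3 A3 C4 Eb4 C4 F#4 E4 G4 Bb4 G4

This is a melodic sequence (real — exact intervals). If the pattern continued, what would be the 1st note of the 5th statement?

With 5-note cells, note 1 of each statement runs E3, B3, F#4.
Carrying that up a 5th forward: C#5 → G#5.

G#5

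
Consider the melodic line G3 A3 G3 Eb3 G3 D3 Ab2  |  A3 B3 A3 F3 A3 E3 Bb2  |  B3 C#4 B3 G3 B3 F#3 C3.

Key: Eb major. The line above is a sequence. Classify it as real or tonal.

real

Each cell has the same semitone pattern (2, -2, -4, 4, -5, -6) — intervals are preserved exactly.
And A3 lies outside Eb major, so the sequence is real rather than tonal.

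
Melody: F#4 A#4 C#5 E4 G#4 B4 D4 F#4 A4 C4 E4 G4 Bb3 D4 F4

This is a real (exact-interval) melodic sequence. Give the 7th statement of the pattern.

The 3-note cells begin on F#4, E4, D4, C4, Bb3 — each down a 2nd from the last.
Continuing the starts: Ab3 → Gb3.
So cell 7 is Gb3 Bb3 Db4.

Gb3 Bb3 Db4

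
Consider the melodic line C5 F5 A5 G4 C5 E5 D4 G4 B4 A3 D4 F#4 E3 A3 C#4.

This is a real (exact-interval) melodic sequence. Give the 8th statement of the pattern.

Unit = 3 notes; the statements start on C5, G4, D4, A3, E3, moving down a 4th each time.
Carrying on: B2 → F#2 → C#2.
Statement 8 starts on C#2 and keeps the same exact contour: C#2 F#2 A#2.

C#2 F#2 A#2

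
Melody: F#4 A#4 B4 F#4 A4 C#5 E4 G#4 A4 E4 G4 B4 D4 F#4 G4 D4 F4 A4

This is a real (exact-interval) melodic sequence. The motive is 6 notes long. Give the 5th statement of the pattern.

Bb3 D4 Eb4 Bb3 Db4 F4

Unit = 6 notes; the statements start on F#4, E4, D4, moving down a 2nd each time.
Continuing the starts: C4 → Bb3.
From Bb3 the exact shape gives Bb3 D4 Eb4 Bb3 Db4 F4.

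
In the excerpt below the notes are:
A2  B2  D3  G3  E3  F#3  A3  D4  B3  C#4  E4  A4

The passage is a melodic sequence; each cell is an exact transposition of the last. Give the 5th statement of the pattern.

C#5 D#5 F#5 B5

Unit = 4 notes; the statements start on A2, E3, B3, moving up a 5th each time.
Continuing the starts: F#4 → C#5.
From C#5 the exact shape gives C#5 D#5 F#5 B5.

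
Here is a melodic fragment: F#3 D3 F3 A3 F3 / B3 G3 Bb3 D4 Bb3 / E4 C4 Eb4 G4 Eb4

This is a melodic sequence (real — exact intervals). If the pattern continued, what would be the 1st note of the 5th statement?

The unit is 5 notes. Position-1 pitches of the 3 shown cells: F#3, B3, E4.
Extending up a 4th: A4 → D5.

D5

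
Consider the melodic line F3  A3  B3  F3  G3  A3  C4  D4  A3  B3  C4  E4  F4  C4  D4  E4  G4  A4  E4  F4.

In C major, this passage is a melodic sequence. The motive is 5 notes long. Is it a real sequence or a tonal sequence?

tonal

Every note is diatonic to C major.
Cell 1 has +4 semitones from note 1 to 2, but cell 2 has +3 — the interval quality changes while the contour stays the same, which is the hallmark of a tonal sequence.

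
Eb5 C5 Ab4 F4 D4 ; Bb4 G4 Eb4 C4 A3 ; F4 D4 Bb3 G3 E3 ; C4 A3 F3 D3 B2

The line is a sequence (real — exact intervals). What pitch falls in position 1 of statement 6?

D3

Grouping in 5s, the 1st note of each cell is Eb5, Bb4, F4, C4.
Each moves down a 4th. Continuing: G3 → D3.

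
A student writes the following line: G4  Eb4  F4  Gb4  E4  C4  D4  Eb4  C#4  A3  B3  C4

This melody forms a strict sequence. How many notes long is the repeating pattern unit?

Try groups of 4 (3 cells in 12 notes):
G4 Eb4 F4 Gb4 | E4 C4 D4 Eb4 | C#4 A3 B3 C4
Every group is a transposition down a 3rd of the one before; no shorter unit works.

4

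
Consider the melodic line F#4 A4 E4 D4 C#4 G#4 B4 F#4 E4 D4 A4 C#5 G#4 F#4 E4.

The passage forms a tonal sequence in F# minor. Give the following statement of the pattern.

The 5-note cells begin on F#4, G#4, A4 — each up a 2nd from the last.
From B4 the diatonic shape gives B4 D5 A4 G#4 F#4.

B4 D5 A4 G#4 F#4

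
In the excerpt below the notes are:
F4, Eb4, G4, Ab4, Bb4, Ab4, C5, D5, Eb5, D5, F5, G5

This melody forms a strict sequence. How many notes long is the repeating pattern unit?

There are 12 notes; a 4-note unit gives 3 cells:
F4 Eb4 G4 Ab4 | Bb4 Ab4 C5 D5 | Eb5 D5 F5 G5
Every group is a transposition up a 4th of the one before; no shorter unit works.

4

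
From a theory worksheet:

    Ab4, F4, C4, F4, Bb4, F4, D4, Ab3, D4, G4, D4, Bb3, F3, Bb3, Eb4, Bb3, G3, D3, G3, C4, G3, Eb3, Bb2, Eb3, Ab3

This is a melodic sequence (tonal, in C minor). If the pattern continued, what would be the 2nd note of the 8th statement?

F2

Grouping in 5s, the 2nd note of each cell is F4, D4, Bb3, G3, Eb3.
Carrying that down a 3rd forward: C3 → Ab2 → F2.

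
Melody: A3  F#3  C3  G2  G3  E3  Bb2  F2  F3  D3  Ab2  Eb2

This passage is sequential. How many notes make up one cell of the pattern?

There are 12 notes; a 4-note unit gives 3 cells:
A3 F#3 C3 G2 | G3 E3 Bb2 F2 | F3 D3 Ab2 Eb2
That's a consistent down a 2nd shift per cell, and no other grouping gives one.

4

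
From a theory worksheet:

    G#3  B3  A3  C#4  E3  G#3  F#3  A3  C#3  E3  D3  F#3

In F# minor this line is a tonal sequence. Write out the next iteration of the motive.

The 4-note cells begin on G#3, E3, C#3 — each down a 3rd from the last.
Statement 4 starts on A2 and keeps the same diatonic contour: A2 C#3 B2 D3.

A2 C#3 B2 D3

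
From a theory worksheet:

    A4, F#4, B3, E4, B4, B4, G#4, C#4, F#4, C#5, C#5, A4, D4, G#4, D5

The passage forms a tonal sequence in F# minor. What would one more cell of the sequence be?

D5 B4 E4 A4 E5

Unit = 5 notes; the statements start on A4, B4, C#5, moving up a 2nd each time.
So cell 4 is D5 B4 E4 A4 E5.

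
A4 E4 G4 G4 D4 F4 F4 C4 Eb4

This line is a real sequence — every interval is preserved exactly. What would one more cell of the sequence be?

Eb4 Bb3 Db4

With a 3-note motive the entries are A4, G4, F4, each down a 2nd from the previous.
So cell 4 is Eb4 Bb3 Db4.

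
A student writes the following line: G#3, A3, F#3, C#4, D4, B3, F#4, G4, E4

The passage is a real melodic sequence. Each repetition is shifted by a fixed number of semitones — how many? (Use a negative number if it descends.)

5

With a 3-note motive the entries are G#3, C#4, F#4, each up a 4th from the previous.
G#3 to C#4 spans +5 semitones.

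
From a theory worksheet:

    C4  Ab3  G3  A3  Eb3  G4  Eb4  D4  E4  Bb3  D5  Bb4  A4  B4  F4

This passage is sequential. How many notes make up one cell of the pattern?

15 notes total. Splitting into 3 groups of 5:
C4 Ab3 G3 A3 Eb3 | G4 Eb4 D4 E4 Bb3 | D5 Bb4 A4 B4 F4
Every group is a transposition up a 5th of the one before; no shorter unit works.

5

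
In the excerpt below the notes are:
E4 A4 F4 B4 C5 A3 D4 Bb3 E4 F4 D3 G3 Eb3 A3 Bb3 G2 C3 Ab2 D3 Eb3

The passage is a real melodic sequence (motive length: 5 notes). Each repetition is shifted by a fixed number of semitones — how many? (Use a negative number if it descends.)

-7

With a 5-note motive the entries are E4, A3, D3, G2, each down a 5th from the previous.
Counting half-steps from E4 to A3: -7.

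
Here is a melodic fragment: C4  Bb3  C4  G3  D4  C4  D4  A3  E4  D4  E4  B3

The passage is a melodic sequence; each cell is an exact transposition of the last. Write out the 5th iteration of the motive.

G#4 F#4 G#4 D#4

The 4-note cells begin on C4, D4, E4 — each up a 2nd from the last.
Continuing the starts: F#4 → G#4.
So cell 5 is G#4 F#4 G#4 D#4.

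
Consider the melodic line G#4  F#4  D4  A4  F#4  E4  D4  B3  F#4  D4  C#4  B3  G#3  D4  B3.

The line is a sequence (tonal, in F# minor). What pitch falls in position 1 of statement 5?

With 5-note cells, note 1 of each statement runs G#4, E4, C#4.
Extending down a 3rd: A3 → F#3.

F#3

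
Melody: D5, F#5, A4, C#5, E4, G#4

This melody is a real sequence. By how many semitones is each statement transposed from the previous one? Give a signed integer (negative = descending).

-5

Unit = 2 notes; the statements start on D5, A4, E4, moving down a 4th each time.
D5→A4 is 69 − 74 = -5 semitones.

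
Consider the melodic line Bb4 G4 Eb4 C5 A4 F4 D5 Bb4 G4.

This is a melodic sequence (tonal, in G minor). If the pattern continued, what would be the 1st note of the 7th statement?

With 3-note cells, note 1 of each statement runs Bb4, C5, D5.
Extending up a 2nd: Eb5 → F5 → G5 → A5.

A5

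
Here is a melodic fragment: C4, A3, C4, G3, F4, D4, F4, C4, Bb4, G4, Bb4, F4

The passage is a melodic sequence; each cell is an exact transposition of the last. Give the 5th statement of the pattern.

Ab5 F5 Ab5 Eb5

Taking 4-note groups, the heads are C4, F4, Bb4: the pattern moves up a 4th.
Extending up a 4th: Eb5 → Ab5.
From Ab5 the exact shape gives Ab5 F5 Ab5 Eb5.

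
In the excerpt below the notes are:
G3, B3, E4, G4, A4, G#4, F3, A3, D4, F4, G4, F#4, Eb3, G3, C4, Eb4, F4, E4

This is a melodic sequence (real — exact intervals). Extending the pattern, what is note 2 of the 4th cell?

F3

With 6-note cells, note 2 of each statement runs B3, A3, G3.
One more down a 2nd gives F3.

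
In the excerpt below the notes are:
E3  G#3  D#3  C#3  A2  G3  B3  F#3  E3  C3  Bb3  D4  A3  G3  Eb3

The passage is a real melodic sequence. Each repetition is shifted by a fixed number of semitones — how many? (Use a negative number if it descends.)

3

Unit = 5 notes; the statements start on E3, G3, Bb3, moving up a 3rd each time.
E3 to G3 spans +3 semitones.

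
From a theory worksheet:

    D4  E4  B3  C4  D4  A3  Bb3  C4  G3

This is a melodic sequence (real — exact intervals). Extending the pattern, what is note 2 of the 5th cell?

Ab3

With 3-note cells, note 2 of each statement runs E4, D4, C4.
Each moves down a 2nd. Continuing: Bb3 → Ab3.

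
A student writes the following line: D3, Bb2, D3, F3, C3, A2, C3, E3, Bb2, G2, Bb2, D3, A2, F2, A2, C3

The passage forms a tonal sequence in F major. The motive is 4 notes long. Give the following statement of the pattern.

G2 E2 G2 Bb2

The 4-note cells begin on D3, C3, Bb2, A2 — each down a 2nd from the last.
So cell 5 is G2 E2 G2 Bb2.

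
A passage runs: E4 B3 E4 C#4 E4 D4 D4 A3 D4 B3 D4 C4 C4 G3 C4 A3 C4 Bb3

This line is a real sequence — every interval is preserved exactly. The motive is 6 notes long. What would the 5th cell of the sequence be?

The 6-note cells begin on E4, D4, C4 — each down a 2nd from the last.
Continuing the starts: Bb3 → Ab3.
So cell 5 is Ab3 Eb3 Ab3 F3 Ab3 Gb3.

Ab3 Eb3 Ab3 F3 Ab3 Gb3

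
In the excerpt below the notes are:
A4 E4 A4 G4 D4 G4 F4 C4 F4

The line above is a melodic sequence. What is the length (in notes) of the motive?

3

9 notes total. Splitting into 3 groups of 3:
A4 E4 A4 | G4 D4 G4 | F4 C4 F4
Each cell is the previous one down a 2nd — so the unit is 3 notes.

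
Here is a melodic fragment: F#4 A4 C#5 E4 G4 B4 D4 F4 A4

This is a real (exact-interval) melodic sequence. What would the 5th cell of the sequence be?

With a 3-note motive the entries are F#4, E4, D4, each down a 2nd from the previous.
Continuing the starts: C4 → Bb3.
From Bb3 the exact shape gives Bb3 Db4 F4.

Bb3 Db4 F4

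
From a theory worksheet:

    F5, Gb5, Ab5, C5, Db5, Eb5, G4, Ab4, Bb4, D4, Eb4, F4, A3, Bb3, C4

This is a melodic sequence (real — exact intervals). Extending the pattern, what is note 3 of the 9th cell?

Grouping in 3s, the 3rd note of each cell is Ab5, Eb5, Bb4, F4, C4.
Carrying that down a 4th forward: G3 → D3 → A2 → E2.

E2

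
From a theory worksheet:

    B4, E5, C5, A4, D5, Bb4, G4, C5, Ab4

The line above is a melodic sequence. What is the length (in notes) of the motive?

3

Try groups of 3 (3 cells in 9 notes):
B4 E5 C5 | A4 D5 Bb4 | G4 C5 Ab4
Each cell is the previous one down a 2nd — so the unit is 3 notes.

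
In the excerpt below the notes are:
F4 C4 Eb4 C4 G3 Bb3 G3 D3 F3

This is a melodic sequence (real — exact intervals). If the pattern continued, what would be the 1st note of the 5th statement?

A2

With 3-note cells, note 1 of each statement runs F4, C4, G3.
Carrying that down a 4th forward: D3 → A2.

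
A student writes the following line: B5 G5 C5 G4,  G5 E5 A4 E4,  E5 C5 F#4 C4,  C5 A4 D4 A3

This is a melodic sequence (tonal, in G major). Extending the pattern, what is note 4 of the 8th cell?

G2

The unit is 4 notes. Position-4 pitches of the 4 shown cells: G4, E4, C4, A3.
Each moves down a 3rd. Continuing: F#3 → D3 → B2 → G2.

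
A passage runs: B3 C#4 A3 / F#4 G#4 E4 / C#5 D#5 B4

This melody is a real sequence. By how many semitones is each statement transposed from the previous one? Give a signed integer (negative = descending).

7

With a 3-note motive the entries are B3, F#4, C#5, each up a 5th from the previous.
B3→F#4 is 66 − 59 = 7 semitones.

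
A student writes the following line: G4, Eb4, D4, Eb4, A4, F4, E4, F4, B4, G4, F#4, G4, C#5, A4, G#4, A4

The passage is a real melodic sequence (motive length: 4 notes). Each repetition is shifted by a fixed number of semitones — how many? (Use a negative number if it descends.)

2

Taking 4-note groups, the heads are G4, A4, B4, C#5: the pattern moves up a 2nd.
G4 to A4 spans +2 semitones.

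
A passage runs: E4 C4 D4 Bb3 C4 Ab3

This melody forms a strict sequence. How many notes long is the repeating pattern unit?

6 notes total. Splitting into 3 groups of 2:
E4 C4 | D4 Bb3 | C4 Ab3
Every group is a transposition down a 2nd of the one before; no shorter unit works.

2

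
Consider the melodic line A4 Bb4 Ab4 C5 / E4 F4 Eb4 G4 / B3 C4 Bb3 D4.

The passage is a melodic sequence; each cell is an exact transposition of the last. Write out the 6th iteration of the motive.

The 4-note cells begin on A4, E4, B3 — each down a 4th from the last.
Carrying on: F#3 → C#3 → G#2.
Statement 6 starts on G#2 and keeps the same exact contour: G#2 A2 G2 B2.

G#2 A2 G2 B2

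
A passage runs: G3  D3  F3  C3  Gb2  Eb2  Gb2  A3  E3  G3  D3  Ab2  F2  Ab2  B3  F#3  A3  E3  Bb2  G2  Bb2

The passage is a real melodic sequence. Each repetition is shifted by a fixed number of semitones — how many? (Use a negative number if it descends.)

Taking 7-note groups, the heads are G3, A3, B3: the pattern moves up a 2nd.
G3→A3 is 57 − 55 = 2 semitones.

2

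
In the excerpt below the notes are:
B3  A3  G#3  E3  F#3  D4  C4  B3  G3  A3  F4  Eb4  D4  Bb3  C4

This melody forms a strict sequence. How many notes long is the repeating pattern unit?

Try groups of 5 (3 cells in 15 notes):
B3 A3 G#3 E3 F#3 | D4 C4 B3 G3 A3 | F4 Eb4 D4 Bb3 C4
Each cell is the previous one up a 3rd — so the unit is 5 notes.

5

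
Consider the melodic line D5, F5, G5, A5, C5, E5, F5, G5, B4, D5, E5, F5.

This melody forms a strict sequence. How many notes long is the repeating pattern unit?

4

12 notes total. Splitting into 3 groups of 4:
D5 F5 G5 A5 | C5 E5 F5 G5 | B4 D5 E5 F5
Every group is a transposition down a 2nd of the one before; no shorter unit works.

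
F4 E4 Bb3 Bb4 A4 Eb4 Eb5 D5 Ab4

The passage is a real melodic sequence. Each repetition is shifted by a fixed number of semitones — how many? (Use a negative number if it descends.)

5

Taking 3-note groups, the heads are F4, Bb4, Eb5: the pattern moves up a 4th.
F4→Bb4 is 70 − 65 = 5 semitones.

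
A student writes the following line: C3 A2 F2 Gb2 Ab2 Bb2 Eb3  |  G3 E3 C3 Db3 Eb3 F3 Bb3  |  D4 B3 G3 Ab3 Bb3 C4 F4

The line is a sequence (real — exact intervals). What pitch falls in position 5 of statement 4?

F4

With 7-note cells, note 5 of each statement runs Ab2, Eb3, Bb3.
One more up a 5th gives F4.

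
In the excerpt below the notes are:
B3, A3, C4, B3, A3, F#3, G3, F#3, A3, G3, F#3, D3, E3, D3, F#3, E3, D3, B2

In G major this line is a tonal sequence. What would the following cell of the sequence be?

C3 B2 D3 C3 B2 G2

Taking 6-note groups, the heads are B3, G3, E3: the pattern moves down a 3rd.
From C3 the diatonic shape gives C3 B2 D3 C3 B2 G2.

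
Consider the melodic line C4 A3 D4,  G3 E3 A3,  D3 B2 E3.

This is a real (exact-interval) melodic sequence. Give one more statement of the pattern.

A2 F#2 B2

Taking 3-note groups, the heads are C4, G3, D3: the pattern moves down a 4th.
Statement 4 starts on A2 and keeps the same exact contour: A2 F#2 B2.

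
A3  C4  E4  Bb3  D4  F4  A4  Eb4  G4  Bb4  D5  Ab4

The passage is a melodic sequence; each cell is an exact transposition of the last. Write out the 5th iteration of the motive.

With a 4-note motive the entries are A3, D4, G4, each up a 4th from the previous.
Extending up a 4th: C5 → F5.
Statement 5 starts on F5 and keeps the same exact contour: F5 Ab5 C6 Gb5.

F5 Ab5 C6 Gb5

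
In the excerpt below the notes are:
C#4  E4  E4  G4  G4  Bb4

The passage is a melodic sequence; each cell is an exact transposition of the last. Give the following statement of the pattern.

Bb4 Db5

Taking 2-note groups, the heads are C#4, E4, G4: the pattern moves up a 3rd.
So cell 4 is Bb4 Db5.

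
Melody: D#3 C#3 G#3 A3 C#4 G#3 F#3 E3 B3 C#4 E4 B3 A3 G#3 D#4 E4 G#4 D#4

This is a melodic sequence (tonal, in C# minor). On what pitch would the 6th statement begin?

The 6-note cells begin on D#3, F#3, A3 — each up a 3rd from the last.
Extending the heads up a 3rd: C#4 → E4 → G#4.

G#4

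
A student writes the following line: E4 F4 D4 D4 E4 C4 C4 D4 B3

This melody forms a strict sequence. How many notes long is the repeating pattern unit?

Try groups of 3 (3 cells in 9 notes):
E4 F4 D4 | D4 E4 C4 | C4 D4 B3
Each cell is the previous one down a 2nd — so the unit is 3 notes.

3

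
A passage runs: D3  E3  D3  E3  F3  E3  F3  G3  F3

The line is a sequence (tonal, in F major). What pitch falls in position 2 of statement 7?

With 3-note cells, note 2 of each statement runs E3, F3, G3.
Each moves up a 2nd. Continuing: A3 → Bb3 → C4 → D4.

D4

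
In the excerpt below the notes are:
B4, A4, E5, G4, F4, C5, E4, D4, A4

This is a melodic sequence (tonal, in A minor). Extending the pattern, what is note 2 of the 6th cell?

E3

The unit is 3 notes. Position-2 pitches of the 3 shown cells: A4, F4, D4.
Each moves down a 3rd. Continuing: B3 → G3 → E3.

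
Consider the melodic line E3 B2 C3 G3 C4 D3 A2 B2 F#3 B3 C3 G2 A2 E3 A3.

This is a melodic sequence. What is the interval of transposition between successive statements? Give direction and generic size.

Unit = 5 notes; the statements start on E3, D3, C3, moving down a 2nd each time.
E3 to D3 is down a 2nd.

down a 2nd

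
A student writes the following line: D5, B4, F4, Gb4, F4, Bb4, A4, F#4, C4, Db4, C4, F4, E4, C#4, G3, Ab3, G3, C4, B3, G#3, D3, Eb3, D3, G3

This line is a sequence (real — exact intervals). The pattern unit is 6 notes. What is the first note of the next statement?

F#3

The 6-note cells begin on D5, A4, E4, B3 — each down a 4th from the last.
One more step down a 4th gives F#3.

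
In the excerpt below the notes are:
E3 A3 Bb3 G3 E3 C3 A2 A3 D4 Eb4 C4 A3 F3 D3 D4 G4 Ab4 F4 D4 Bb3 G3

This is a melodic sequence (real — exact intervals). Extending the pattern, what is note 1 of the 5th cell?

The unit is 7 notes. Position-1 pitches of the 3 shown cells: E3, A3, D4.
Carrying that up a 4th forward: G4 → C5.

C5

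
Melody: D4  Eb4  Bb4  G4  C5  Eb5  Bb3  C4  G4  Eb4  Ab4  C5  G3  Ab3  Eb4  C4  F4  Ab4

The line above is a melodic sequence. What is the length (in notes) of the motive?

18 notes total. Splitting into 3 groups of 6:
D4 Eb4 Bb4 G4 C5 Eb5 | Bb3 C4 G4 Eb4 Ab4 C5 | G3 Ab3 Eb4 C4 F4 Ab4
Each cell is the previous one down a 3rd — so the unit is 6 notes.

6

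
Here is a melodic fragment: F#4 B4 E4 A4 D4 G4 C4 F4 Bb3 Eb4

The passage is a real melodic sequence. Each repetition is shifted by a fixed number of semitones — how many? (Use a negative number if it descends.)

-2

With a 2-note motive the entries are F#4, E4, D4, C4, Bb3, each down a 2nd from the previous.
F#4 to E4 spans -2 semitones.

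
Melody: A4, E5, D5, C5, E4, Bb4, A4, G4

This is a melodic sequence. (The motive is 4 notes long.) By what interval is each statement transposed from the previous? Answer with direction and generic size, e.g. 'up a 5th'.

Taking 4-note groups, the heads are A4, E4: the pattern moves down a 4th.
A4 to E4 is down a 4th.

down a 4th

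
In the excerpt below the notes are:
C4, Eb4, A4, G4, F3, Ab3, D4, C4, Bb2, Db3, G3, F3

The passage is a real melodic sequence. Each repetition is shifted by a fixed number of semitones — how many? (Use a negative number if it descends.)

-7

With a 4-note motive the entries are C4, F3, Bb2, each down a 5th from the previous.
C4 to F3 spans -7 semitones.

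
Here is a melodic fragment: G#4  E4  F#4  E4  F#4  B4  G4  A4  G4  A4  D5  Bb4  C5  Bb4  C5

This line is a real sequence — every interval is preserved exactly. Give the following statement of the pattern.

F5 Db5 Eb5 Db5 Eb5

With a 5-note motive the entries are G#4, B4, D5, each up a 3rd from the previous.
From F5 the exact shape gives F5 Db5 Eb5 Db5 Eb5.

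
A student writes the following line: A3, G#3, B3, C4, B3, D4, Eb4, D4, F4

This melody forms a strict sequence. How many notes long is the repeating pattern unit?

3

There are 9 notes; a 3-note unit gives 3 cells:
A3 G#3 B3 | C4 B3 D4 | Eb4 D4 F4
Every group is a transposition up a 3rd of the one before; no shorter unit works.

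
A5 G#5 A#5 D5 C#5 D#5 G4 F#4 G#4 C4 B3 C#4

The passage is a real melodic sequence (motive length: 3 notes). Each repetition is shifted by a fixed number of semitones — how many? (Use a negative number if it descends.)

Unit = 3 notes; the statements start on A5, D5, G4, C4, moving down a 5th each time.
A5 to D5 spans -7 semitones.

-7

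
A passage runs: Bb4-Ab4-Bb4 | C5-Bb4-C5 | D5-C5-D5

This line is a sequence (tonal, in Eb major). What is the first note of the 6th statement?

The 3-note cells begin on Bb4, C5, D5 — each up a 2nd from the last.
Extending the heads up a 2nd: Eb5 → F5 → G5.

G5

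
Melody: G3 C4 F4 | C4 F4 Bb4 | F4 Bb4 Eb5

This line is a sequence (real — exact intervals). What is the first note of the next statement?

Unit = 3 notes; the statements start on G3, C4, F4, moving up a 4th each time.
The next head, up a 4th from F4, is Bb4.

Bb4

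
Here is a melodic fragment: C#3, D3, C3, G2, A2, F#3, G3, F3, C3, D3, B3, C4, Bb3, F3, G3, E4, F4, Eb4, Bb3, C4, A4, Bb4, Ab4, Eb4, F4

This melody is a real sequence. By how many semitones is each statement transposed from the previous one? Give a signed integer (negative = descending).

5

With a 5-note motive the entries are C#3, F#3, B3, E4, A4, each up a 4th from the previous.
C#3→F#3 is 54 − 49 = 5 semitones.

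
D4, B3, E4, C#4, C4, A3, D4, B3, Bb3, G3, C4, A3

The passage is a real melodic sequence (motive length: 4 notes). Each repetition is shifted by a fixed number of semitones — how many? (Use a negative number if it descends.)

-2

Unit = 4 notes; the statements start on D4, C4, Bb3, moving down a 2nd each time.
Counting half-steps from D4 to C4: -2.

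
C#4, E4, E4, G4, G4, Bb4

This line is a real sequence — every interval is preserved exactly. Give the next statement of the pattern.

Bb4 Db5

Taking 2-note groups, the heads are C#4, E4, G4: the pattern moves up a 3rd.
From Bb4 the exact shape gives Bb4 Db5.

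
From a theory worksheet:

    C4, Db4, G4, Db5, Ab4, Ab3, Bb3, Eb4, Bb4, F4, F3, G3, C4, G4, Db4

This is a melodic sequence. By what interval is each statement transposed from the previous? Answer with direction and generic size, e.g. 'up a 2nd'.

down a 3rd

Taking 5-note groups, the heads are C4, Ab3, F3: the pattern moves down a 3rd.
C4 to Ab3 is down a 3rd.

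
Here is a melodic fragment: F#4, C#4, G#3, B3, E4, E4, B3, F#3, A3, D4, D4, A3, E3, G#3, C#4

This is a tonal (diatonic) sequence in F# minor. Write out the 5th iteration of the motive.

Taking 5-note groups, the heads are F#4, E4, D4: the pattern moves down a 2nd.
Carrying on: C#4 → B3.
From B3 the diatonic shape gives B3 F#3 C#3 E3 A3.

B3 F#3 C#3 E3 A3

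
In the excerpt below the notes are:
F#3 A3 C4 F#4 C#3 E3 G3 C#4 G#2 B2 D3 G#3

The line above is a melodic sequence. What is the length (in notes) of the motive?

Try groups of 4 (3 cells in 12 notes):
F#3 A3 C4 F#4 | C#3 E3 G3 C#4 | G#2 B2 D3 G#3
That's a consistent down a 4th shift per cell, and no other grouping gives one.

4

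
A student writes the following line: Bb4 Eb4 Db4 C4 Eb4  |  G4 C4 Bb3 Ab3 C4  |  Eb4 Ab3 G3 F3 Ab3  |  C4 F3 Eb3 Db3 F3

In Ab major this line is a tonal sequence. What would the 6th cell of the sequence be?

The 5-note cells begin on Bb4, G4, Eb4, C4 — each down a 3rd from the last.
Carrying on: Ab3 → F3.
Statement 6 starts on F3 and keeps the same diatonic contour: F3 Bb2 Ab2 G2 Bb2.

F3 Bb2 Ab2 G2 Bb2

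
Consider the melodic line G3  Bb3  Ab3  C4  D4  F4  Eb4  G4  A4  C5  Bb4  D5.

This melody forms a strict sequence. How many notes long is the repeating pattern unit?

4

Try groups of 4 (3 cells in 12 notes):
G3 Bb3 Ab3 C4 | D4 F4 Eb4 G4 | A4 C5 Bb4 D5
Every group is a transposition up a 5th of the one before; no shorter unit works.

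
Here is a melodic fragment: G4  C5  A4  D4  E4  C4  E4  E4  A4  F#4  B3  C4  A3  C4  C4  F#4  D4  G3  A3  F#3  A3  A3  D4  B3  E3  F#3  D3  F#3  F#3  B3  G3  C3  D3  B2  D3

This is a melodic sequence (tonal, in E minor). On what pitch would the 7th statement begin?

B2

Unit = 7 notes; the statements start on G4, E4, C4, A3, F#3, moving down a 3rd each time.
Continuing: D3 → B2. Statement 7 starts on B2.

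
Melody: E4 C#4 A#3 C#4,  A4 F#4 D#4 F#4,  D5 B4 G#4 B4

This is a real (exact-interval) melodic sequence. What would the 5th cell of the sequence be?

Taking 4-note groups, the heads are E4, A4, D5: the pattern moves up a 4th.
Continuing the starts: G5 → C6.
Statement 5 starts on C6 and keeps the same exact contour: C6 A5 F#5 A5.

C6 A5 F#5 A5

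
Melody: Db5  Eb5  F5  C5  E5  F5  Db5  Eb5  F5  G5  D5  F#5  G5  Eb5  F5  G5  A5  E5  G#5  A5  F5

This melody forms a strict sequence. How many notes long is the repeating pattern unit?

7

There are 21 notes; a 7-note unit gives 3 cells:
Db5 Eb5 F5 C5 E5 F5 Db5 | Eb5 F5 G5 D5 F#5 G5 Eb5 | F5 G5 A5 E5 G#5 A5 F5
Each cell is the previous one up a 2nd — so the unit is 7 notes.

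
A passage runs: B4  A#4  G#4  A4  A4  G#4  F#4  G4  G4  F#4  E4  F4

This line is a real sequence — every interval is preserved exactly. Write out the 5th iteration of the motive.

Unit = 4 notes; the statements start on B4, A4, G4, moving down a 2nd each time.
Carrying on: F4 → Eb4.
Statement 5 starts on Eb4 and keeps the same exact contour: Eb4 D4 C4 Db4.

Eb4 D4 C4 Db4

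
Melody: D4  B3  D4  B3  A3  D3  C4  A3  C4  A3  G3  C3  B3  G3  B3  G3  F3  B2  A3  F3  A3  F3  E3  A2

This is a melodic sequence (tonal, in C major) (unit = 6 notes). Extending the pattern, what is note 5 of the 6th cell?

C3

Grouping in 6s, the 5th note of each cell is A3, G3, F3, E3.
Carrying that down a 2nd forward: D3 → C3.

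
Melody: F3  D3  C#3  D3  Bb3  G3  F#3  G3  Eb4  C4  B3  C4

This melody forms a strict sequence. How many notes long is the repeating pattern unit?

4

Try groups of 4 (3 cells in 12 notes):
F3 D3 C#3 D3 | Bb3 G3 F#3 G3 | Eb4 C4 B3 C4
Every group is a transposition up a 4th of the one before; no shorter unit works.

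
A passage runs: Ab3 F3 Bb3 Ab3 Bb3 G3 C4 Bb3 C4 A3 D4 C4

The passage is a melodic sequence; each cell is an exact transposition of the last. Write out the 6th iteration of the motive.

Taking 4-note groups, the heads are Ab3, Bb3, C4: the pattern moves up a 2nd.
Extending up a 2nd: D4 → E4 → F#4.
Statement 6 starts on F#4 and keeps the same exact contour: F#4 D#4 G#4 F#4.

F#4 D#4 G#4 F#4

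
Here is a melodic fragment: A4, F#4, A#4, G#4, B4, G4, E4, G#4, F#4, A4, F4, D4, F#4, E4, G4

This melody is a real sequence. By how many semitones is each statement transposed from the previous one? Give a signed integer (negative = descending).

Taking 5-note groups, the heads are A4, G4, F4: the pattern moves down a 2nd.
Counting half-steps from A4 to G4: -2.

-2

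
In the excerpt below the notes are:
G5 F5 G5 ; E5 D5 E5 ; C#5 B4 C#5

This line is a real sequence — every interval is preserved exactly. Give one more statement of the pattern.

A#4 G#4 A#4

Unit = 3 notes; the statements start on G5, E5, C#5, moving down a 3rd each time.
Statement 4 starts on A#4 and keeps the same exact contour: A#4 G#4 A#4.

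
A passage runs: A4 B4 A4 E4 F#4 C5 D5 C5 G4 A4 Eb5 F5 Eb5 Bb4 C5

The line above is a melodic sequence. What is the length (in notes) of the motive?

5

Try groups of 5 (3 cells in 15 notes):
A4 B4 A4 E4 F#4 | C5 D5 C5 G4 A4 | Eb5 F5 Eb5 Bb4 C5
Every group is a transposition up a 3rd of the one before; no shorter unit works.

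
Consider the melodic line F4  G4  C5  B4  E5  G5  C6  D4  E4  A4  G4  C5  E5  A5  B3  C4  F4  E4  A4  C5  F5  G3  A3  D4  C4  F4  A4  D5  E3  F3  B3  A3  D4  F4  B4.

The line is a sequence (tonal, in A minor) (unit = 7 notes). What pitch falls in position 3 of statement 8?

With 7-note cells, note 3 of each statement runs C5, A4, F4, D4, B3.
Carrying that down a 3rd forward: G3 → E3 → C3.

C3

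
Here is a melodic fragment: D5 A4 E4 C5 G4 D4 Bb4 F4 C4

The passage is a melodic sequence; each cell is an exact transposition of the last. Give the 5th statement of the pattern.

Gb4 Db4 Ab3

Unit = 3 notes; the statements start on D5, C5, Bb4, moving down a 2nd each time.
Continuing the starts: Ab4 → Gb4.
So cell 5 is Gb4 Db4 Ab3.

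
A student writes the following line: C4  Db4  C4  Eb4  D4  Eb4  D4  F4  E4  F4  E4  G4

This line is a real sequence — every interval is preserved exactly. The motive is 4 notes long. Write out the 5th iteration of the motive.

With a 4-note motive the entries are C4, D4, E4, each up a 2nd from the previous.
Continuing the starts: F#4 → G#4.
From G#4 the exact shape gives G#4 A4 G#4 B4.

G#4 A4 G#4 B4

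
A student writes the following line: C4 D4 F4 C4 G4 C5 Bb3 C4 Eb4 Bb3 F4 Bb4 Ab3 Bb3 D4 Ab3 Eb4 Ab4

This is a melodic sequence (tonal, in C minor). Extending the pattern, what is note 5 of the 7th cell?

Ab3

Grouping in 6s, the 5th note of each cell is G4, F4, Eb4.
Carrying that down a 2nd forward: D4 → C4 → Bb3 → Ab3.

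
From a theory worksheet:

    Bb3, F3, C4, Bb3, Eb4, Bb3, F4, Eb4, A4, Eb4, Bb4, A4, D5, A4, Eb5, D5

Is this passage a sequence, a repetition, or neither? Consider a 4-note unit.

sequence

Each 4-note cell is the previous one transposed up a 4th.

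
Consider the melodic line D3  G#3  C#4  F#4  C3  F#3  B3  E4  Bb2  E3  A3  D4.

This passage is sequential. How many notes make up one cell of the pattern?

Try groups of 4 (3 cells in 12 notes):
D3 G#3 C#4 F#4 | C3 F#3 B3 E4 | Bb2 E3 A3 D4
That's a consistent down a 2nd shift per cell, and no other grouping gives one.

4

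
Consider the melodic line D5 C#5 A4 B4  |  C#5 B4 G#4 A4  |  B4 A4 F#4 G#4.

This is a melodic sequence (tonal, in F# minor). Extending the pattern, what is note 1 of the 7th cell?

With 4-note cells, note 1 of each statement runs D5, C#5, B4.
Extending down a 2nd: A4 → G#4 → F#4 → E4.

E4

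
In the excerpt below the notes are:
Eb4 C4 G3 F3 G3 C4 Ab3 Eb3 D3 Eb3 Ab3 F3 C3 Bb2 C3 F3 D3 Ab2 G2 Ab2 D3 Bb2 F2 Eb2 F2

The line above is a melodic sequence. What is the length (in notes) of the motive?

25 notes total. Splitting into 5 groups of 5:
Eb4 C4 G3 F3 G3 | C4 Ab3 Eb3 D3 Eb3 | Ab3 F3 C3 Bb2 C3 | F3 D3 Ab2 G2 Ab2 | D3 Bb2 F2 Eb2 F2
Every group is a transposition down a 3rd of the one before; no shorter unit works.

5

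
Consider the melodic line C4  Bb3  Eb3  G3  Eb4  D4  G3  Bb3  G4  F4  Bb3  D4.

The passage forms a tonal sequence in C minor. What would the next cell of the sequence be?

Bb4 Ab4 D4 F4

Unit = 4 notes; the statements start on C4, Eb4, G4, moving up a 3rd each time.
From Bb4 the diatonic shape gives Bb4 Ab4 D4 F4.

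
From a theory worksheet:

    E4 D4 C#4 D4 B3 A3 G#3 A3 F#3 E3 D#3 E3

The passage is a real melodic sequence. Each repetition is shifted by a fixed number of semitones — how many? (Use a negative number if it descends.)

Unit = 4 notes; the statements start on E4, B3, F#3, moving down a 4th each time.
Counting half-steps from E4 to B3: -5.

-5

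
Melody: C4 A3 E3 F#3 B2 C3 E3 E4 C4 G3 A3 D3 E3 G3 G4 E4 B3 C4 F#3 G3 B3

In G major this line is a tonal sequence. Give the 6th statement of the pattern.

Unit = 7 notes; the statements start on C4, E4, G4, moving up a 3rd each time.
Carrying on: B4 → D5 → F#5.
So cell 6 is F#5 D5 A4 B4 E4 F#4 A4.

F#5 D5 A4 B4 E4 F#4 A4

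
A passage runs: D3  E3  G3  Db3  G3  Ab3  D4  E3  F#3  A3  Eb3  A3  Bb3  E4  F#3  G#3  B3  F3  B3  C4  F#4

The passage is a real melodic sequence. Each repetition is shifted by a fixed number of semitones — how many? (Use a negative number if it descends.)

The 7-note cells begin on D3, E3, F#3 — each up a 2nd from the last.
Counting half-steps from D3 to E3: 2.

2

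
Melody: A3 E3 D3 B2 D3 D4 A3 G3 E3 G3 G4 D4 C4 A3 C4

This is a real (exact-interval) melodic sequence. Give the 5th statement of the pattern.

F5 C5 Bb4 G4 Bb4

The 5-note cells begin on A3, D4, G4 — each up a 4th from the last.
Carrying on: C5 → F5.
Statement 5 starts on F5 and keeps the same exact contour: F5 C5 Bb4 G4 Bb4.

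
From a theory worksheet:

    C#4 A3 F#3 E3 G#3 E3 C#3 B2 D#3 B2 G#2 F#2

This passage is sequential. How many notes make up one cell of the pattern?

4

Try groups of 4 (3 cells in 12 notes):
C#4 A3 F#3 E3 | G#3 E3 C#3 B2 | D#3 B2 G#2 F#2
Every group is a transposition down a 4th of the one before; no shorter unit works.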